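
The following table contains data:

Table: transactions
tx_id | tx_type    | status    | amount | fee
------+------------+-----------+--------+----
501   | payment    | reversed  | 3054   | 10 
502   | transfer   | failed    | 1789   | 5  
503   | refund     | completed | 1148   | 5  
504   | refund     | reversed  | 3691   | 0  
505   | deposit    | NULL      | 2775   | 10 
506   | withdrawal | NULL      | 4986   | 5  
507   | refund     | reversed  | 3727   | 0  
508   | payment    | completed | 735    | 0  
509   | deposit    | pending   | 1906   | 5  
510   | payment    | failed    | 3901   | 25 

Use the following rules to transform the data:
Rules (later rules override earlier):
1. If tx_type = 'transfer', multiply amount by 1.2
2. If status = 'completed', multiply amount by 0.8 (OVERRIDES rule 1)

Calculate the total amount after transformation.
27693.2

Step 1: Rule 2 takes priority for records with status = 'completed'
  - 2 records: 1883 × 0.8 = 1506.4
Step 2: Rule 1 applies to remaining records with tx_type = 'transfer'
  - 1 records: 1789 × 1.2 = 2146.8
Step 3: Other records unchanged: 24040
Step 4: Final sum = 1506.4 + 2146.8 + 24040 = 27693.2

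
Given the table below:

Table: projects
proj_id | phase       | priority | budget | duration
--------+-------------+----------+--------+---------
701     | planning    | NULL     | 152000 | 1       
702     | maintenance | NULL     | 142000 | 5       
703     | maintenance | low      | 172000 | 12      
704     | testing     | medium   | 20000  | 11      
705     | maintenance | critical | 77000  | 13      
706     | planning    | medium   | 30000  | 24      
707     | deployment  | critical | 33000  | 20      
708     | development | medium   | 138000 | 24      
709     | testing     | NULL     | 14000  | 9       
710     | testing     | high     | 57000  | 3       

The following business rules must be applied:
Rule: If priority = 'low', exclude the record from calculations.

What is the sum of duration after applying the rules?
110

Step 1: Identify records where priority = 'low'
Step 2: The excluded records sum to 12
Step 3: Original total duration = 122
Step 4: Remaining total = 122 - 12 = 110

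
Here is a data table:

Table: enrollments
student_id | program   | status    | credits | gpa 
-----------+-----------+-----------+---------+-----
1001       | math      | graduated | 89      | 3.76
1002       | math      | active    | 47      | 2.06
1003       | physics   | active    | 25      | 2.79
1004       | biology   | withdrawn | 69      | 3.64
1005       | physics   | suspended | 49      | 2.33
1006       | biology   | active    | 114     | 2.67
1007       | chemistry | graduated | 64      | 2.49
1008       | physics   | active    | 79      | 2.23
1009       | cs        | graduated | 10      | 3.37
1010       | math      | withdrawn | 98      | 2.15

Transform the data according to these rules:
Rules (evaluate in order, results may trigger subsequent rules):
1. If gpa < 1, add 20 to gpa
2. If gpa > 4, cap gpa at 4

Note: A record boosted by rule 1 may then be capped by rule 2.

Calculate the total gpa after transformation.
27.49

Step 1: Apply rule 1 to records with gpa < 1
  - 0 records get bonus of 20
  - Of these, 0 records then exceed 4 and get capped
Step 2: Apply rule 2 to records with gpa > 4
  - 0 records (original) are capped
Step 3: Calculate final sum = 27.49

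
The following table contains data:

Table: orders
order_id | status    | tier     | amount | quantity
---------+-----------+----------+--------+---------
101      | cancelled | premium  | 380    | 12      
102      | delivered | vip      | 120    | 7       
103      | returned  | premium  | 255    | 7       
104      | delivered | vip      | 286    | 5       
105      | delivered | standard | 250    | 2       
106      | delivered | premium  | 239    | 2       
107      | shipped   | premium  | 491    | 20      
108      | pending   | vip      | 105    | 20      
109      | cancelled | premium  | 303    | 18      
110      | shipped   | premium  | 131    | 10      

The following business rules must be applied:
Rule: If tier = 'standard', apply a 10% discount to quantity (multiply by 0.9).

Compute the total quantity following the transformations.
102.8

Step 1: Records with tier = 'standard' have total quantity = 2
Step 2: Apply multiplier: 2 × 0.9 = 1.8
Step 3: Other records total: 101
Step 4: Final sum = 1.8 + 101 = 102.8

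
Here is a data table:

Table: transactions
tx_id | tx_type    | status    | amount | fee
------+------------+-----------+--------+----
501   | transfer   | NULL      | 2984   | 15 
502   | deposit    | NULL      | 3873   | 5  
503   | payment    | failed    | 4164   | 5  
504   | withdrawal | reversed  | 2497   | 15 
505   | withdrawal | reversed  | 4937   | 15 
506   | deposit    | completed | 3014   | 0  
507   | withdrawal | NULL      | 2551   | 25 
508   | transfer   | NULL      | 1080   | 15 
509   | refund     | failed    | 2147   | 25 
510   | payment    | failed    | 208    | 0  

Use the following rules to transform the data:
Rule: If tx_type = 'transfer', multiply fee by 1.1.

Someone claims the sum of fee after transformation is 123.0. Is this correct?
Yes, the result is correct.

Step 1: Calculate the correct sum after transformation
Step 2: Apply multiplier 1.1 to records where tx_type = 'transfer'
Step 3: Correct result = 123.0
Step 4: Claimed result = 123.0
Step 5: 123.0 = 123.0 ✓
Conclusion: The claimed result is correct.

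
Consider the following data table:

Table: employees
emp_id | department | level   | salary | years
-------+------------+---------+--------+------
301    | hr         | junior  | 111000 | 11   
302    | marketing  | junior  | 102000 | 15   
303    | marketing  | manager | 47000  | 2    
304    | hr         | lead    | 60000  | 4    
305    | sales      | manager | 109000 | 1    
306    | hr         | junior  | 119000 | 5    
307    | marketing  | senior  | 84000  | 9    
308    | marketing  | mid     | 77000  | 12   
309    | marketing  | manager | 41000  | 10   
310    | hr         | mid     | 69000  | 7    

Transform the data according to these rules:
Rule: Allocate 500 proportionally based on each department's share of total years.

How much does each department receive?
hr: 177.63, marketing: 315.79, sales: 6.58

Step 1: Calculate total years = 76
Step 2: Calculate each department's proportion:
  hr: 27/76 = 35.53% → 177.63
  marketing: 48/76 = 63.16% → 315.79
  sales: 1/76 = 1.32% → 6.58
Step 3: Verify: sum of allocations ≈ 500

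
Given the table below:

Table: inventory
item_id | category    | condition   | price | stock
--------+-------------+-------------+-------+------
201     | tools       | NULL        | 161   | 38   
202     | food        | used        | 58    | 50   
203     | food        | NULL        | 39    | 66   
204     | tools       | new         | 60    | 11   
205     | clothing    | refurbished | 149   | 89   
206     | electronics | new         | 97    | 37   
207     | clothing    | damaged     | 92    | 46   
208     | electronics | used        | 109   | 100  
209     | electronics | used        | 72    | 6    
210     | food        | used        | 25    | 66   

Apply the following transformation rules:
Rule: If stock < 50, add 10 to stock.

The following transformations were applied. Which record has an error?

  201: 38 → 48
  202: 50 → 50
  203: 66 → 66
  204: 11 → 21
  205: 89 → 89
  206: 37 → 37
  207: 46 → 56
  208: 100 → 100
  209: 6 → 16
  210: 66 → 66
Record 206 has an error. The correct transformed value should be 47, not 37.

Step 1: Check each record against the rule
Step 2: Record 206 has stock = 37
Step 3: Since 37 < 50, the bonus should have been applied
Step 4: Correct value = 47, but claimed value = 37
Conclusion: Record 206 has the error.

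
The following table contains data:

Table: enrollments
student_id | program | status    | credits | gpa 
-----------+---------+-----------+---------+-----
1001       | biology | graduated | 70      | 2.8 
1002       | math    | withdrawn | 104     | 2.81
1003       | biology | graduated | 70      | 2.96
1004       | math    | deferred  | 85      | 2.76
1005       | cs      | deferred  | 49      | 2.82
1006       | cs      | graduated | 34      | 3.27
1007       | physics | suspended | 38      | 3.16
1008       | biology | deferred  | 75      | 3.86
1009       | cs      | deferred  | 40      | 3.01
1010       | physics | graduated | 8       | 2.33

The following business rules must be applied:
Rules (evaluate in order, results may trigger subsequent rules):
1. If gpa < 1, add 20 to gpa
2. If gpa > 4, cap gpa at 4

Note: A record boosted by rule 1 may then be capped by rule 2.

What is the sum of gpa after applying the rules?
29.78

Step 1: Apply rule 1 to records with gpa < 1
  - 0 records get bonus of 20
  - Of these, 0 records then exceed 4 and get capped
Step 2: Apply rule 2 to records with gpa > 4
  - 0 records (original) are capped
Step 3: Calculate final sum = 29.78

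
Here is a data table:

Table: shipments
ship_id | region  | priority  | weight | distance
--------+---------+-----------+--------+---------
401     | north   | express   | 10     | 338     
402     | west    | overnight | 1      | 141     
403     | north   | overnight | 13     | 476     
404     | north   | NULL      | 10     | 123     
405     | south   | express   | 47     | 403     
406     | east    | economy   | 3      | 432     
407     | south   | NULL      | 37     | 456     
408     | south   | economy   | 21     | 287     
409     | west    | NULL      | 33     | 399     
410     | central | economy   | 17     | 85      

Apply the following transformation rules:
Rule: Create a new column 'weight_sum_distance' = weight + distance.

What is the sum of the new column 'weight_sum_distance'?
3332

Step 1: For each record, compute weight + distance
Example calculations:
  10 + 338 = 348
  1 + 141 = 142
  13 + 476 = 489
  ...
Step 2: Sum all derived values
Step 3: Total = 3332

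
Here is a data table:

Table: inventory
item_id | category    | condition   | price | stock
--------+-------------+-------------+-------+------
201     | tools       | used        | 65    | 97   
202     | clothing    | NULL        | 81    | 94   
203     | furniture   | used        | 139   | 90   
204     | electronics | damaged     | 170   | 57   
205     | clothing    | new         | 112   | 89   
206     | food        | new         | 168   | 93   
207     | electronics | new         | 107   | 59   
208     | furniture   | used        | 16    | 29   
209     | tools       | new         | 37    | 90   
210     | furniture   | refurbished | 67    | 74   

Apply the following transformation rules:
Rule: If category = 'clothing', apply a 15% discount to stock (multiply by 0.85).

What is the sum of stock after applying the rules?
744.55

Step 1: Records with category = 'clothing' have total stock = 183
Step 2: Apply multiplier: 183 × 0.85 = 155.55
Step 3: Other records total: 589
Step 4: Final sum = 155.55 + 589 = 744.55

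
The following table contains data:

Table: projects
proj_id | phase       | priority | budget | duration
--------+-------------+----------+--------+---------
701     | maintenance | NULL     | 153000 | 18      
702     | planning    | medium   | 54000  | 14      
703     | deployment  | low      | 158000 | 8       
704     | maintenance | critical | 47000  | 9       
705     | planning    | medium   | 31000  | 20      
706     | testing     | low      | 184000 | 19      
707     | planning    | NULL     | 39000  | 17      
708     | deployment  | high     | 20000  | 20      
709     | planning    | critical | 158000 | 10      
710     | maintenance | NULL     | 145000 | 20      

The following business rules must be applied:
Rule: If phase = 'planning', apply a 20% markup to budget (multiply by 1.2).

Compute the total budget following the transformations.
1045400.0

Step 1: Records with phase = 'planning' have total budget = 282000
Step 2: Apply multiplier: 282000 × 1.2 = 338400.0
Step 3: Other records total: 707000
Step 4: Final sum = 338400.0 + 707000 = 1045400.0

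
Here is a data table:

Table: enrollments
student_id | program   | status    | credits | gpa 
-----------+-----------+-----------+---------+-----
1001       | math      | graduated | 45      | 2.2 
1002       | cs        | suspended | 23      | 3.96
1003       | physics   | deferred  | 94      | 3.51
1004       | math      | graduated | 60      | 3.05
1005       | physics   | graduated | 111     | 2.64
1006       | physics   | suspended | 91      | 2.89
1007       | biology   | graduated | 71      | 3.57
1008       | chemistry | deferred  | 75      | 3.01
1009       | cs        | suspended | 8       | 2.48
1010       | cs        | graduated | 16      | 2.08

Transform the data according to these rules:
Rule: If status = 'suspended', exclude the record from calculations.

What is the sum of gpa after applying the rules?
20.06

Step 1: Identify records where status = 'suspended'
Step 2: The excluded records sum to 9.33
Step 3: Original total gpa = 29.39
Step 4: Remaining total = 29.39 - 9.33 = 20.06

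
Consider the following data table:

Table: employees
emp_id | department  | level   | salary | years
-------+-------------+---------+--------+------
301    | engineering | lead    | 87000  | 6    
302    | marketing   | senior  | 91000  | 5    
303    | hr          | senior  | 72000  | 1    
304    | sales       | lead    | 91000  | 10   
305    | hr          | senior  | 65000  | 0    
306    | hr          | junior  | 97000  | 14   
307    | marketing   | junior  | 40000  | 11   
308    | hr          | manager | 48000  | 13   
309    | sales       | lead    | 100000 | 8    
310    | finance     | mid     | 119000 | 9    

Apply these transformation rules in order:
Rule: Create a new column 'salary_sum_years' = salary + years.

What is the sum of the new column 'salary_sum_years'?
810077

Step 1: For each record, compute salary + years
Example calculations:
  87000 + 6 = 87006
  91000 + 5 = 91005
  72000 + 1 = 72001
  ...
Step 2: Sum all derived values
Step 3: Total = 810077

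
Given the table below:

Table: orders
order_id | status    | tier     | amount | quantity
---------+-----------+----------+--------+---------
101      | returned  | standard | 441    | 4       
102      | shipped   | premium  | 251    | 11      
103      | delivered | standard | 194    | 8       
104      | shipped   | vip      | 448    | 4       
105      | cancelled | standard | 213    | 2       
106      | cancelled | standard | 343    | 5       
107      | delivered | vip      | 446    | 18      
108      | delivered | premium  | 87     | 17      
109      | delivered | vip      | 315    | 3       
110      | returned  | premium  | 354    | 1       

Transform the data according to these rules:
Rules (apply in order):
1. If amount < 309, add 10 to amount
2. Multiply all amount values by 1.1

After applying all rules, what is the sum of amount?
3445.2

Step 1: Apply Rule 1 - Add 10 to records with amount < 309
  - 4 records affected: 745 + (4 × 10) = 785
  - Unaffected records: 2347
  - Sum after Rule 1: 3132
Step 2: Apply Rule 2 - Multiply all by 1.1
  - 3132 × 1.1 = 3445.2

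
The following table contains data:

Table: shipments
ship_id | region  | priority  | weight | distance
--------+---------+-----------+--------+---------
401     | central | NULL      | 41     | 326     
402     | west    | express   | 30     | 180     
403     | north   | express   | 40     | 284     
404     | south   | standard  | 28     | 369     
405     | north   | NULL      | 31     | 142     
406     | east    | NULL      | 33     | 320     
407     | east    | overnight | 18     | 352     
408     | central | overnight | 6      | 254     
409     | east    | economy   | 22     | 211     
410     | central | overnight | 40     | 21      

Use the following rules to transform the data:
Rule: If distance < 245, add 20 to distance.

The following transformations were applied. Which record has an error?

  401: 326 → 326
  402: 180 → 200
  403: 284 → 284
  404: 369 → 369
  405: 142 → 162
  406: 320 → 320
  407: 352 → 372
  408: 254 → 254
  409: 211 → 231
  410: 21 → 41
Record 407 has an error. The correct transformed value should be 352, not 372.

Step 1: Check each record against the rule
Step 2: Record 407 has distance = 352
Step 3: Since 352 >= 245, the bonus should not have been applied
Step 4: Correct value = 352, but claimed value = 372
Conclusion: Record 407 has the error.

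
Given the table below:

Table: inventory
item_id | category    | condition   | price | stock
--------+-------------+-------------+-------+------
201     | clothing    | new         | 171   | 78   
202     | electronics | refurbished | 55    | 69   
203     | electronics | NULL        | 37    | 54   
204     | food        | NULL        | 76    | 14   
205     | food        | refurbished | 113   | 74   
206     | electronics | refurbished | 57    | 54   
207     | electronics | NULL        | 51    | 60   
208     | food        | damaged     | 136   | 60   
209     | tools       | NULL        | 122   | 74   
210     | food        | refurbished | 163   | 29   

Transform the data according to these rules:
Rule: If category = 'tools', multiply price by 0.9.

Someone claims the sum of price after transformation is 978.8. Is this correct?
No, the correct result is 968.8.

Step 1: Calculate the correct sum after transformation
Step 2: Apply multiplier 0.9 to records where category = 'tools'
Step 3: Correct result = 968.8
Step 4: Claimed result = 978.8
Step 5: 968.8 ≠ 978.8
Conclusion: The claimed result is incorrect. The correct answer is 968.8.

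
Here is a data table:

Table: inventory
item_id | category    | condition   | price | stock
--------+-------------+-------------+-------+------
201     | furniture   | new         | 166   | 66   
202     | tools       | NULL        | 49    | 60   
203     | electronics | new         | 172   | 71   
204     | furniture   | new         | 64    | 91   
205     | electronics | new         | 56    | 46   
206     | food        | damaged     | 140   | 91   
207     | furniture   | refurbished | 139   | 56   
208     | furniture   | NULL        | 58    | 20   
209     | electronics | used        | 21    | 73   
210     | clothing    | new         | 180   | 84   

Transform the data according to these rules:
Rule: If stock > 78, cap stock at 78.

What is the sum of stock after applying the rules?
626

Step 1: 3 records have stock > 78
Step 2: These records originally summed to 266
Step 3: After capping: 3 × 78 = 234
Step 4: Unaffected records sum: 392
Step 5: Final sum = 234 + 392 = 626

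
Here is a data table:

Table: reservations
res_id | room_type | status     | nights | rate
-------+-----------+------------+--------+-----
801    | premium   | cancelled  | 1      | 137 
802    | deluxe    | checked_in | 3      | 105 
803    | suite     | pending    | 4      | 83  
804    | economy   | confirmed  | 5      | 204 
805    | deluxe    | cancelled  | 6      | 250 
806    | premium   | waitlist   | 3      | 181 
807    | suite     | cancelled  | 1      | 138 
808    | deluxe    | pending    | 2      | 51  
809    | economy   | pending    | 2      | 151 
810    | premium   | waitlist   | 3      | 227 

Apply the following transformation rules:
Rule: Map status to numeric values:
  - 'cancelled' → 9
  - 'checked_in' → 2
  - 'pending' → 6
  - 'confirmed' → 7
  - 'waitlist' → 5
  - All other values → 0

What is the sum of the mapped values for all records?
64

Step 1: Apply mapping to each record
Step 2: Count by status:
  'cancelled': 3 records × 9 = 27
  'checked_in': 1 records × 2 = 2
  'pending': 3 records × 6 = 18
  'confirmed': 1 records × 7 = 7
  'waitlist': 2 records × 5 = 10
Step 3: Sum all mapped values = 64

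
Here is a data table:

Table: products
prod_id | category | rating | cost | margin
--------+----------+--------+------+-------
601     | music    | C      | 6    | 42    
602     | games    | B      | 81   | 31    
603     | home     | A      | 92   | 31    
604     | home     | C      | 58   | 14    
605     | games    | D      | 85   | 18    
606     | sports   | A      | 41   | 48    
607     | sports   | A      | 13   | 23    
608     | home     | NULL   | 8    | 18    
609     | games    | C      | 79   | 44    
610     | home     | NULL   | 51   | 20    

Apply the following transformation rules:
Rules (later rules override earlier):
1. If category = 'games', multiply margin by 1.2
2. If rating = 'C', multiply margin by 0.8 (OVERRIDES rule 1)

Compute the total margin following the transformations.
278.8

Step 1: Rule 2 takes priority for records with rating = 'C'
  - 3 records: 100 × 0.8 = 80.0
Step 2: Rule 1 applies to remaining records with category = 'games'
  - 2 records: 49 × 1.2 = 58.8
Step 3: Other records unchanged: 140
Step 4: Final sum = 80.0 + 58.8 + 140 = 278.8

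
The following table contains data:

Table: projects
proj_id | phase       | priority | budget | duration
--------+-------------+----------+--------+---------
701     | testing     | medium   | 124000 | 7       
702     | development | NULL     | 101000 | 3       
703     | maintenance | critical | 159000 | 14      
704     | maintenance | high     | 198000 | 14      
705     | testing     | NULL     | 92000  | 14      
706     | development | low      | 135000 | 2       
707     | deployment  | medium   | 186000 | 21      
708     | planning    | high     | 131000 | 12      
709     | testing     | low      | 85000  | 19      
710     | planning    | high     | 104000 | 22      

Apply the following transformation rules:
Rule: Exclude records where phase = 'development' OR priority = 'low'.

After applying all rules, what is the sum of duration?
104

Step 1: Find records where phase = 'development' OR priority = 'low'
Step 2: 3 records match, summing to 24
Step 3: Original sum: 128
Step 4: Remaining sum = 128 - 24 = 104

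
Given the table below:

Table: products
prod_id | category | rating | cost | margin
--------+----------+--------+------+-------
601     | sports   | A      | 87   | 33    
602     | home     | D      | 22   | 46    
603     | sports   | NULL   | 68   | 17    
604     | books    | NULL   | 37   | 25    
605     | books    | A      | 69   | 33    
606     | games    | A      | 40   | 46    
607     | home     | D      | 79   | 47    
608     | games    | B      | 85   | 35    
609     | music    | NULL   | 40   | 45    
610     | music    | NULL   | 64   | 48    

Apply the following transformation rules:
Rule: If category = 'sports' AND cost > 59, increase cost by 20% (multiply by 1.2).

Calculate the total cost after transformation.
622.0

Step 1: Find records where category = 'sports' AND cost > 59
Step 2: 2 records match, summing to 155
Step 3: After multiplier: 155 × 1.2 = 186.0
Step 4: Unaffected records sum: 436
Step 5: Final sum = 186.0 + 436 = 622.0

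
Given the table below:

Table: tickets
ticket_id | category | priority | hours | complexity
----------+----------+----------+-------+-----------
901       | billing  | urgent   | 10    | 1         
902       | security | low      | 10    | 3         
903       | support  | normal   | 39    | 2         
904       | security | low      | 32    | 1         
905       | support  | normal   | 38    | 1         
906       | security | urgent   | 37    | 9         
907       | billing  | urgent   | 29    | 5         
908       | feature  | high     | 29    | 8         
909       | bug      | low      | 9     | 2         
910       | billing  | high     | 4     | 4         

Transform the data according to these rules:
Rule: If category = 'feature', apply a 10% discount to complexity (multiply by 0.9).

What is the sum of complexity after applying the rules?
35.2

Step 1: Records with category = 'feature' have total complexity = 8
Step 2: Apply multiplier: 8 × 0.9 = 7.2
Step 3: Other records total: 28
Step 4: Final sum = 7.2 + 28 = 35.2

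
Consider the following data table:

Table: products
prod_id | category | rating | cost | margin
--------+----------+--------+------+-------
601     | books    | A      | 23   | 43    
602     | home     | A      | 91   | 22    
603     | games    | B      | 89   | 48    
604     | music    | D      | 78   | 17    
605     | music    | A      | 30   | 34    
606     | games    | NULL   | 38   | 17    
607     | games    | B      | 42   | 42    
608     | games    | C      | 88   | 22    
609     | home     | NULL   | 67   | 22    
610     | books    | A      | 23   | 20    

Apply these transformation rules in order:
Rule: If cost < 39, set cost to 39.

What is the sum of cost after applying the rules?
611

Step 1: 4 records have cost < 39
Step 2: These records originally summed to 114
Step 3: After setting to minimum: 4 × 39 = 156
Step 4: Unaffected records sum: 455
Step 5: Final sum = 156 + 455 = 611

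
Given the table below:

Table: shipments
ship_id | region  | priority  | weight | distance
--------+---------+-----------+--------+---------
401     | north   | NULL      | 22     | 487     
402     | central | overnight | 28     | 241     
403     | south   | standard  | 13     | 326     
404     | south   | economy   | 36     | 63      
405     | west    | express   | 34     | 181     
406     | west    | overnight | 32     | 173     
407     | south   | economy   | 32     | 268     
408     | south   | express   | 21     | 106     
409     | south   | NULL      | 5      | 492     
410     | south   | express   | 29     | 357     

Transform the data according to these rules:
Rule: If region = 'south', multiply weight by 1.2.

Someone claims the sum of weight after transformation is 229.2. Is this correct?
No, the correct result is 279.2.

Step 1: Calculate the correct sum after transformation
Step 2: Apply multiplier 1.2 to records where region = 'south'
Step 3: Correct result = 279.2
Step 4: Claimed result = 229.2
Step 5: 279.2 ≠ 229.2
Conclusion: The claimed result is incorrect. The correct answer is 279.2.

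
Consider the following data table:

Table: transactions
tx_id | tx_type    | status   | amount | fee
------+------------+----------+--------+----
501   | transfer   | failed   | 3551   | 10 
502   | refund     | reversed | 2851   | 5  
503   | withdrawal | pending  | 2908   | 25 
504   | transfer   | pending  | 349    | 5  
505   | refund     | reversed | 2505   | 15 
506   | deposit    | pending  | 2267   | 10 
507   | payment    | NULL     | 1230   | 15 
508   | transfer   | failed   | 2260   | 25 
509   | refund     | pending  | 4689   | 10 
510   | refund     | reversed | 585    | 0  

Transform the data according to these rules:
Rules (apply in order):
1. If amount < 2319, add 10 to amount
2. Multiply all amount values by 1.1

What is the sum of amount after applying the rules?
25569.5

Step 1: Apply Rule 1 - Add 10 to records with amount < 2319
  - 5 records affected: 6691 + (5 × 10) = 6741
  - Unaffected records: 16504
  - Sum after Rule 1: 23245
Step 2: Apply Rule 2 - Multiply all by 1.1
  - 23245 × 1.1 = 25569.5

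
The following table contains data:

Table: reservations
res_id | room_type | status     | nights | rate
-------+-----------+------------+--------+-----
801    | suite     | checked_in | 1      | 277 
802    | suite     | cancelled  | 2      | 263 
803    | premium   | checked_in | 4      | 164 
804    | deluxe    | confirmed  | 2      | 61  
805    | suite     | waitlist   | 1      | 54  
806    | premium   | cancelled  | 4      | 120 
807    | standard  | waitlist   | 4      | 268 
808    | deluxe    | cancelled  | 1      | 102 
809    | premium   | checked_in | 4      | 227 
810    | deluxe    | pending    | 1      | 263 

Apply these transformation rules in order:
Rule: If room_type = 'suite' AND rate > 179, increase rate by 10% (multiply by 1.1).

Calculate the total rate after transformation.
1853.0

Step 1: Find records where room_type = 'suite' AND rate > 179
Step 2: 2 records match, summing to 540
Step 3: After multiplier: 540 × 1.1 = 594.0
Step 4: Unaffected records sum: 1259
Step 5: Final sum = 594.0 + 1259 = 1853.0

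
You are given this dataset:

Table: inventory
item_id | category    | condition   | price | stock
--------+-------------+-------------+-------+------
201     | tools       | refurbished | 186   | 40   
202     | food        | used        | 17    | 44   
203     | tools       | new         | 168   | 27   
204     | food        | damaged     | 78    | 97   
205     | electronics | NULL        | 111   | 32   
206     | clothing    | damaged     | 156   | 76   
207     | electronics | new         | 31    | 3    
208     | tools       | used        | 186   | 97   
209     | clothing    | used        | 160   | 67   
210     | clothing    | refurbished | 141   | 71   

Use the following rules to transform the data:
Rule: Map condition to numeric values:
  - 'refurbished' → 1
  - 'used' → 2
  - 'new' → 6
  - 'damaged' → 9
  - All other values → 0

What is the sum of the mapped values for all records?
38

Step 1: Apply mapping to each record
Step 2: Count by status:
  'refurbished': 2 records × 1 = 2
  'used': 3 records × 2 = 6
  'new': 2 records × 6 = 12
  'damaged': 2 records × 9 = 18
Step 3: Sum all mapped values = 38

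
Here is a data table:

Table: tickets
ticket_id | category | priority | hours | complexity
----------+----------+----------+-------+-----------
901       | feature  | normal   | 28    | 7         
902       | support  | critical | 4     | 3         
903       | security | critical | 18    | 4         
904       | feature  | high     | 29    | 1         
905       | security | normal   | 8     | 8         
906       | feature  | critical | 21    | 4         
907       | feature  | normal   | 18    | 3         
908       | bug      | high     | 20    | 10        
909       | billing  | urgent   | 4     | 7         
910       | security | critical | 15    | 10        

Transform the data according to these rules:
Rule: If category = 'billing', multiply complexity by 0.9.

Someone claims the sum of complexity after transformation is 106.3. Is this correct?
No, the correct result is 56.3.

Step 1: Calculate the correct sum after transformation
Step 2: Apply multiplier 0.9 to records where category = 'billing'
Step 3: Correct result = 56.3
Step 4: Claimed result = 106.3
Step 5: 56.3 ≠ 106.3
Conclusion: The claimed result is incorrect. The correct answer is 56.3.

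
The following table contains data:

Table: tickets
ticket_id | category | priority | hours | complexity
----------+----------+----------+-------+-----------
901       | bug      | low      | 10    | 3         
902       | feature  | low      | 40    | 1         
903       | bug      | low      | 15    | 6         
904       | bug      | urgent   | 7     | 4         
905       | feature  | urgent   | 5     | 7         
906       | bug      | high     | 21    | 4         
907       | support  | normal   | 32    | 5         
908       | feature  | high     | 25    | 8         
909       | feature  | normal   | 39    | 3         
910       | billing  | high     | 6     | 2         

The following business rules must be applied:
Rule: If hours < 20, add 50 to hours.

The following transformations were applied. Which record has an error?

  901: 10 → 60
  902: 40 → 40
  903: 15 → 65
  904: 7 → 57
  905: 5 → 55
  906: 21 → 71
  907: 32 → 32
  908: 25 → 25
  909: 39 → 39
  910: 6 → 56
Record 906 has an error. The correct transformed value should be 21, not 71.

Step 1: Check each record against the rule
Step 2: Record 906 has hours = 21
Step 3: Since 21 >= 20, the bonus should not have been applied
Step 4: Correct value = 21, but claimed value = 71
Conclusion: Record 906 has the error.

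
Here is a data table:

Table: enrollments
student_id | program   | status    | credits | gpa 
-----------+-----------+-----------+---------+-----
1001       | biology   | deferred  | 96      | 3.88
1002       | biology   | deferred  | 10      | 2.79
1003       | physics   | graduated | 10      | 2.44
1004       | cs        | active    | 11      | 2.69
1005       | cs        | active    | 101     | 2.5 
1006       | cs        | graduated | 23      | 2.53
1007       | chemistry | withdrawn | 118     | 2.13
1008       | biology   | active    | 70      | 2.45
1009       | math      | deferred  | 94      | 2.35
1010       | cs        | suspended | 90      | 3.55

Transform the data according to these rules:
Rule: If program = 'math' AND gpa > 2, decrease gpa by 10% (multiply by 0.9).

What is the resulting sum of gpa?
27.07

Step 1: Find records where program = 'math' AND gpa > 2
Step 2: 1 records match, summing to 2.35
Step 3: After multiplier: 2.35 × 0.9 = 2.12
Step 4: Unaffected records sum: 24.96
Step 5: Final sum = 2.12 + 24.96 = 27.07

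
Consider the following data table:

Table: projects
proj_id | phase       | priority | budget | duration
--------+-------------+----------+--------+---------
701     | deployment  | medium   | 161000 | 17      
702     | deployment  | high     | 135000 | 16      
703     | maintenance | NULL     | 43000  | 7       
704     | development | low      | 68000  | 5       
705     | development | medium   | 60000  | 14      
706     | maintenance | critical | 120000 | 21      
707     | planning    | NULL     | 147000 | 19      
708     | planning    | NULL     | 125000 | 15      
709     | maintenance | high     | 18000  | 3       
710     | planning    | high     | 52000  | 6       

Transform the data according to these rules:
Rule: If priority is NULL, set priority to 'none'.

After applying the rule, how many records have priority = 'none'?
3

Step 1: Count records where priority IS NULL
Step 2: Found 3 records with NULL priority
Step 3: These records will have priority set to 'none'
Step 4: Records already having priority = 'none': 0
Step 5: Answer: 3 + 0 = 3 records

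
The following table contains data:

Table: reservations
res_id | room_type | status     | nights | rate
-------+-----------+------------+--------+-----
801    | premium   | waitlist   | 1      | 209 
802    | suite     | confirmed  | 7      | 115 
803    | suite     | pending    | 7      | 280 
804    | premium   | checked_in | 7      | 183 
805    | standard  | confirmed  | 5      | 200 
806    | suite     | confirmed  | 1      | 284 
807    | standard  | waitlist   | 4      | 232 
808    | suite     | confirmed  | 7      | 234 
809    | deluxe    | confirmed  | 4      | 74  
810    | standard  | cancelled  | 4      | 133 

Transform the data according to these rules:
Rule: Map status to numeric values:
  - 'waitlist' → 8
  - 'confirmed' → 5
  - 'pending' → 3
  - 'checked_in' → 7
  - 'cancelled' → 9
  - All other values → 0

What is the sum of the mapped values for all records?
60

Step 1: Apply mapping to each record
Step 2: Count by status:
  'waitlist': 2 records × 8 = 16
  'confirmed': 5 records × 5 = 25
  'pending': 1 records × 3 = 3
  'checked_in': 1 records × 7 = 7
  'cancelled': 1 records × 9 = 9
Step 3: Sum all mapped values = 60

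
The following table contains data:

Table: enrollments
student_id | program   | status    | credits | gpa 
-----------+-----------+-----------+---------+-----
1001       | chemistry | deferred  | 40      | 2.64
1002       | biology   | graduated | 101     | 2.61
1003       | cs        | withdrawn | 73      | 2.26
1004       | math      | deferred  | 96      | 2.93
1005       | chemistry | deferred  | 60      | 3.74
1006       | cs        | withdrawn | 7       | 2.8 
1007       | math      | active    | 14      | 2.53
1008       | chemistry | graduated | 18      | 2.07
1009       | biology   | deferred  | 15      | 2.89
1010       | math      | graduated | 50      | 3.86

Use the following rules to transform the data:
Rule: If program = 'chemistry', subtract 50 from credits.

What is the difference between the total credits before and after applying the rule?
150

Step 1: Original sum of credits = 474
Step 2: 3 records have program = 'chemistry'
Step 3: Each affected record changes by -50
Step 4: Total change = 3 × -50 = -150
Step 5: New sum = 474 + -150 = 324
Step 6: Difference = |324 - 474| = 150
        (Sum decreased by 150)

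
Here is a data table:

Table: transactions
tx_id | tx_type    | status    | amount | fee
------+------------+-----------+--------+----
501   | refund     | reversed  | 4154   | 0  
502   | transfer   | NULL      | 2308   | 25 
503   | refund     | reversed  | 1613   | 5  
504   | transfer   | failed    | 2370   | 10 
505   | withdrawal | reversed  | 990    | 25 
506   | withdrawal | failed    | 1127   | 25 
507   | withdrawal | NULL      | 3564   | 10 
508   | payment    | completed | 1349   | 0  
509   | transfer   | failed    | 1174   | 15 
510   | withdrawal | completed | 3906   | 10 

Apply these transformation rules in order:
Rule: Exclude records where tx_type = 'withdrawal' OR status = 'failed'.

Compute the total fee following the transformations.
30

Step 1: Find records where tx_type = 'withdrawal' OR status = 'failed'
Step 2: 6 records match, summing to 95
Step 3: Original sum: 125
Step 4: Remaining sum = 125 - 95 = 30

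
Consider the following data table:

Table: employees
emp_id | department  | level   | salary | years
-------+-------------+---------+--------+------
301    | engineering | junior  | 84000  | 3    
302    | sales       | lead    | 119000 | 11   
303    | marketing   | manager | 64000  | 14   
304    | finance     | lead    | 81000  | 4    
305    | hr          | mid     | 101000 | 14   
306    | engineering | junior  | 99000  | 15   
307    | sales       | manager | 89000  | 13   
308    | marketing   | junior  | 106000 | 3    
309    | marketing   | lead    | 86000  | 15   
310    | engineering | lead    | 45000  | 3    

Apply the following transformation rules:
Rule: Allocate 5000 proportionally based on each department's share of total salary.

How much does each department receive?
engineering: 1304.35, finance: 463.39, hr: 577.8, marketing: 1464.53, sales: 1189.93

Step 1: Calculate total salary = 874000
Step 2: Calculate each department's proportion:
  engineering: 228000/874000 = 26.09% → 1304.35
  finance: 81000/874000 = 9.27% → 463.39
  hr: 101000/874000 = 11.56% → 577.8
  marketing: 256000/874000 = 29.29% → 1464.53
  sales: 208000/874000 = 23.80% → 1189.93
Step 3: Verify: sum of allocations ≈ 5000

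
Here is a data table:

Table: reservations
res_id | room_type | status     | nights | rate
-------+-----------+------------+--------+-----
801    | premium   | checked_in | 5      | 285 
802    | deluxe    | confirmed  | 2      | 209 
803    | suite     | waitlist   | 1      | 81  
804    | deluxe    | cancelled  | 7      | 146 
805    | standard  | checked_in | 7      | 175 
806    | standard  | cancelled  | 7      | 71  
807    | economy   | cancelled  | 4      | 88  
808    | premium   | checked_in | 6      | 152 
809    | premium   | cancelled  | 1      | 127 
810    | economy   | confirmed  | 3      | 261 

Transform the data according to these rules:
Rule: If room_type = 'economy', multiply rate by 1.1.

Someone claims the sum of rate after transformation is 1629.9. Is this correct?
Yes, the result is correct.

Step 1: Calculate the correct sum after transformation
Step 2: Apply multiplier 1.1 to records where room_type = 'economy'
Step 3: Correct result = 1629.9
Step 4: Claimed result = 1629.9
Step 5: 1629.9 = 1629.9 ✓
Conclusion: The claimed result is correct.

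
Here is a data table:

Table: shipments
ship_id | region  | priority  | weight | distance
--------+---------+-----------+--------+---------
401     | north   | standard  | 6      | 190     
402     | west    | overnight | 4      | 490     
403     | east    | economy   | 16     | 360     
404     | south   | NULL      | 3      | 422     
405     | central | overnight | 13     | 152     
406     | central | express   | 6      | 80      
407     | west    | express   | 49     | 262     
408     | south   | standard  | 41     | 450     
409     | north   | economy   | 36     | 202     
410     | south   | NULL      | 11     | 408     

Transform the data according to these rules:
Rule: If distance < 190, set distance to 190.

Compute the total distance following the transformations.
3164

Step 1: 2 records have distance < 190
Step 2: These records originally summed to 232
Step 3: After setting to minimum: 2 × 190 = 380
Step 4: Unaffected records sum: 2784
Step 5: Final sum = 380 + 2784 = 3164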